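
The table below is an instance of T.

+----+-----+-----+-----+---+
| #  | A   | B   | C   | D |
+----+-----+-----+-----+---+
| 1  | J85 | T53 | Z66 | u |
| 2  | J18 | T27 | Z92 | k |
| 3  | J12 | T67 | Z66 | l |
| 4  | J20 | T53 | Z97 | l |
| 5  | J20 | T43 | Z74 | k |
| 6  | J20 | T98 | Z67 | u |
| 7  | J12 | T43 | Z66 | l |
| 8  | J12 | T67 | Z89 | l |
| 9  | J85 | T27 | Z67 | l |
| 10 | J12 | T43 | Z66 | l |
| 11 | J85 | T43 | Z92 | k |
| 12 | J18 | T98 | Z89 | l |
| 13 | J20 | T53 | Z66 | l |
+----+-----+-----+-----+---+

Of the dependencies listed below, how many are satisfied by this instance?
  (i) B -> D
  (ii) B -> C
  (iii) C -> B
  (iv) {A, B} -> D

1

(i) B -> D: B=T53: rows 1, 4, 13 → D takes values {u, l} — violation; B=T27: rows 2, 9 → D takes values {k, l} — violation; B=T43: rows 5, 7, 10, 11 → D takes values {k, l} — violation; B=T98: rows 6, 12 → D takes values {u, l} — violation — fails.
(ii) B -> C: B=T53: rows 1, 4, 13 → C takes values {Z66, Z97} — violation; B=T27: rows 2, 9 → C takes values {Z92, Z67} — violation; B=T67: rows 3, 8 → C takes values {Z66, Z89} — violation; B=T43: rows 5, 7, 10, 11 → C takes values {Z74, Z66, Z92} — violation; B=T98: rows 6, 12 → C takes values {Z67, Z89} — violation — fails.
(iii) C -> B: C=Z66: rows 1, 3, 7, 10, 13 → B takes values {T53, T67, T43} — violation; C=Z92: rows 2, 11 → B takes values {T27, T43} — violation; C=Z67: rows 6, 9 → B takes values {T98, T27} — violation; C=Z89: rows 8, 12 → B takes values {T67, T98} — violation — fails.
(iv) {A, B} -> D: every LHS value maps to a single RHS value — holds.
1 of the 4 dependencies holds.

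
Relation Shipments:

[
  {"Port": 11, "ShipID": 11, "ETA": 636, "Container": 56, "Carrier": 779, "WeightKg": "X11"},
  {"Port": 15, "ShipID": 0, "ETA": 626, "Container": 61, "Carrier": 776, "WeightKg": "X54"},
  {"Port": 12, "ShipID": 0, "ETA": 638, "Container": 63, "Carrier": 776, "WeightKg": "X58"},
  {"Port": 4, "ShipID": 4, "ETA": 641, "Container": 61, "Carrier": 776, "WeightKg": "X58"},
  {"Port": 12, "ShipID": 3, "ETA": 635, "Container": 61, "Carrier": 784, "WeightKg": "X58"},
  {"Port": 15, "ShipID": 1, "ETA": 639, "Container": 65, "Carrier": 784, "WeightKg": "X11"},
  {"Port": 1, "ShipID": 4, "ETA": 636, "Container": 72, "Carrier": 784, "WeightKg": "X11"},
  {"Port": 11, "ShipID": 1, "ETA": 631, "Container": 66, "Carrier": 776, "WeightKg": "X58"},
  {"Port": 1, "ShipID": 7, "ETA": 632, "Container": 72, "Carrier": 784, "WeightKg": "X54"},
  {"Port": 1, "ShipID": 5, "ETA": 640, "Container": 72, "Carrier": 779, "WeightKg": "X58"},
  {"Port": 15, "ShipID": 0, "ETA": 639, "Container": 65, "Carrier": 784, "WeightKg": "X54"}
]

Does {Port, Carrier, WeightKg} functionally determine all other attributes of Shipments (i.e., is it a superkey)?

Yes

All 11 rows have distinct {Port, Carrier, WeightKg} values, so {Port, Carrier, WeightKg} → (all attributes) holds and {Port, Carrier, WeightKg} is a superkey.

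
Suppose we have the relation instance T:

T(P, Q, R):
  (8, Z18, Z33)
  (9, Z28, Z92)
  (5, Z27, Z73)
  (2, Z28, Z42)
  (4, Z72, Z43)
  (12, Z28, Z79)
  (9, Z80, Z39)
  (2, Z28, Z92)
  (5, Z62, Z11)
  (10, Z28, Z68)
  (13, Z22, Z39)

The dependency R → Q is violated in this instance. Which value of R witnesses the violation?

Z39

R=Z33: 1 row → Q = Z18 ✓
R=Z92: 2 rows → Q = Z28, Z28 ✓
R=Z73: 1 row → Q = Z27 ✓
R=Z42: 1 row → Q = Z28 ✓
R=Z43: 1 row → Q = Z72 ✓
R=Z79: 1 row → Q = Z28 ✓
R=Z39: 2 rows → Q takes values {Z80, Z22} — violation
R=Z11: 1 row → Q = Z62 ✓
R=Z68: 1 row → Q = Z28 ✓
The only R value with inconsistent Q is R=Z39.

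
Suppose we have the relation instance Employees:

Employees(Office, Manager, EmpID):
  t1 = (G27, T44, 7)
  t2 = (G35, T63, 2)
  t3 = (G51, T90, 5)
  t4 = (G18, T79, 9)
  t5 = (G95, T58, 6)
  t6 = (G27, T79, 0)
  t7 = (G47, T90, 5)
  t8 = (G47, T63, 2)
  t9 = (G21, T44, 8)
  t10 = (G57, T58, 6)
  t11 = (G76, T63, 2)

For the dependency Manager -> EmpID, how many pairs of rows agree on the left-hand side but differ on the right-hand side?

Manager=T44: violating pairs (1,9) — 1 pair.
Manager=T63: all 3 rows agree on EmpID — 0 pairs.
Manager=T90: all 2 rows agree on EmpID — 0 pairs.
Manager=T79: violating pairs (4,6) — 1 pair.
Manager=T58: all 2 rows agree on EmpID — 0 pairs.

2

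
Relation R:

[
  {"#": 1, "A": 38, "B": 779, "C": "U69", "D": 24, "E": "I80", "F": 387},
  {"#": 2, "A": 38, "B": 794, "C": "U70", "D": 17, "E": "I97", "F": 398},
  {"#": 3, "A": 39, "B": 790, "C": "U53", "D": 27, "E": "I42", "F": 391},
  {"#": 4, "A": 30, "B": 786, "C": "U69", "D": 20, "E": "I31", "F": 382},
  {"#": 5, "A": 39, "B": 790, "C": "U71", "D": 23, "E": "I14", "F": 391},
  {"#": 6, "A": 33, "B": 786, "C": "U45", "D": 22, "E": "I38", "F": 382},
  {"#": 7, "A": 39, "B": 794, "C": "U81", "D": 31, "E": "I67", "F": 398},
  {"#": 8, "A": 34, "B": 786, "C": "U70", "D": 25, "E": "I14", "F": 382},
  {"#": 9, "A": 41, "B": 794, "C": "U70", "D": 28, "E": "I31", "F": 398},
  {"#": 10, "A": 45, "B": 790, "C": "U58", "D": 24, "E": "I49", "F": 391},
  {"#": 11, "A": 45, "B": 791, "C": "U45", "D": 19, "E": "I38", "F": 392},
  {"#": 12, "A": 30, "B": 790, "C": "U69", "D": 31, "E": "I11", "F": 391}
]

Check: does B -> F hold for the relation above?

Yes

B=779: row 1 → F = 387 ✓
B=794: rows 2, 7, 9 → F = 398, 398, 398 ✓
B=790: rows 3, 5, 10, 12 → F = 391, 391, 391, 391 ✓
B=786: rows 4, 6, 8 → F = 382, 382, 382 ✓
B=791: row 11 → F = 392 ✓
Every B value is associated with a single F value, so B -> F holds.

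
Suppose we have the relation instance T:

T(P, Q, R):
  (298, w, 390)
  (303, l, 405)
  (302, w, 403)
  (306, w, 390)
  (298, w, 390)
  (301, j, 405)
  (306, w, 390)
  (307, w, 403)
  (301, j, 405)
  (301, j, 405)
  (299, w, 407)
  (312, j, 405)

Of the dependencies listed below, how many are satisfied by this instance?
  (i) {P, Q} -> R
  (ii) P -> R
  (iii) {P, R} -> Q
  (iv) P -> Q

4

(i) {P, Q} -> R: every LHS value maps to a single RHS value — holds.
(ii) P -> R: every LHS value maps to a single RHS value — holds.
(iii) {P, R} -> Q: every LHS value maps to a single RHS value — holds.
(iv) P -> Q: every LHS value maps to a single RHS value — holds.
4 of the 4 dependencies hold.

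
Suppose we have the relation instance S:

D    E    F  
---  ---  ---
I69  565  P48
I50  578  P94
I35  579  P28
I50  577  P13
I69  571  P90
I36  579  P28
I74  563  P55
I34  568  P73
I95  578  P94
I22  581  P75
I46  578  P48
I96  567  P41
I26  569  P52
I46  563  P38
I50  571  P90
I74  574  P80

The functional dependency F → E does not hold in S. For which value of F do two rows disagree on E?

P48

F=P48: 2 rows → E takes values {565, 578} — violation
F=P94: 2 rows → E = 578, 578 ✓
F=P28: 2 rows → E = 579, 579 ✓
F=P13: 1 row → E = 577 ✓
F=P90: 2 rows → E = 571, 571 ✓
F=P55: 1 row → E = 563 ✓
F=P73: 1 row → E = 568 ✓
F=P75: 1 row → E = 581 ✓
F=P41: 1 row → E = 567 ✓
F=P52: 1 row → E = 569 ✓
F=P38: 1 row → E = 563 ✓
F=P80: 1 row → E = 574 ✓
The only F value with inconsistent E is F=P48.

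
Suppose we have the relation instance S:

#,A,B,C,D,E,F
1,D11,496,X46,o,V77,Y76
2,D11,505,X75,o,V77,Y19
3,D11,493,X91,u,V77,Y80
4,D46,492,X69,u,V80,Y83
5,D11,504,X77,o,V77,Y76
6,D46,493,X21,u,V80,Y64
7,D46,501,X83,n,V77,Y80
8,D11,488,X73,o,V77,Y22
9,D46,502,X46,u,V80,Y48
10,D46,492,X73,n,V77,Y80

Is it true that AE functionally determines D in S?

No

(A=D11, E=V77): rows 1, 2, 3, 5, 8 → D takes values {o, u} — violation
(A=D46, E=V80): rows 4, 6, 9 → D = u, u, u ✓
(A=D46, E=V77): rows 7, 10 → D = n, n ✓
Two rows agree on AE but differ on D, so AE → D does not hold.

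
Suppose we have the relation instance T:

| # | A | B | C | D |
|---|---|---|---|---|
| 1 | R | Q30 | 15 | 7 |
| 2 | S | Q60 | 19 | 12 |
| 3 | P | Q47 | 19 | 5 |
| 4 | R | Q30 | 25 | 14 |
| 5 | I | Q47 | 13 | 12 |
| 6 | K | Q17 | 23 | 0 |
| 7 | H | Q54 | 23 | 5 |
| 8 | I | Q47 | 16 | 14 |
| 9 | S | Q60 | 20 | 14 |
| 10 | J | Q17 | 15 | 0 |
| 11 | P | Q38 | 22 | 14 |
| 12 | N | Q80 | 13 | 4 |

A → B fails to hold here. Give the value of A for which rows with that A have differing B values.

A=R: rows 1, 4 → B = Q30, Q30 ✓
A=S: rows 2, 9 → B = Q60, Q60 ✓
A=P: rows 3, 11 → B takes values {Q47, Q38} — violation
A=I: rows 5, 8 → B = Q47, Q47 ✓
A=K: row 6 → B = Q17 ✓
A=H: row 7 → B = Q54 ✓
A=J: row 10 → B = Q17 ✓
A=N: row 12 → B = Q80 ✓
The only A value with inconsistent B is A=P.

P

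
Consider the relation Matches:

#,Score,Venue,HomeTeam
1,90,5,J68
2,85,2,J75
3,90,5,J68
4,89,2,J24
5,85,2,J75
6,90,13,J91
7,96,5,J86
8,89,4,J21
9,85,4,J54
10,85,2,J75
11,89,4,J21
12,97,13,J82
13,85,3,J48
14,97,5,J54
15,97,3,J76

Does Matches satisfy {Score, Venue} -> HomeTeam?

(Score=90, Venue=5): rows 1, 3 → HomeTeam = J68, J68 ✓
(Score=85, Venue=2): rows 2, 5, 10 → HomeTeam = J75, J75, J75 ✓
(Score=89, Venue=2): row 4 → HomeTeam = J24 ✓
(Score=90, Venue=13): row 6 → HomeTeam = J91 ✓
(Score=96, Venue=5): row 7 → HomeTeam = J86 ✓
(Score=89, Venue=4): rows 8, 11 → HomeTeam = J21, J21 ✓
(Score=85, Venue=4): row 9 → HomeTeam = J54 ✓
(Score=97, Venue=13): row 12 → HomeTeam = J82 ✓
(Score=85, Venue=3): row 13 → HomeTeam = J48 ✓
(Score=97, Venue=5): row 14 → HomeTeam = J54 ✓
(Score=97, Venue=3): row 15 → HomeTeam = J76 ✓
Every {Score, Venue} value is associated with a single HomeTeam value, so {Score, Venue} -> HomeTeam holds.

Yes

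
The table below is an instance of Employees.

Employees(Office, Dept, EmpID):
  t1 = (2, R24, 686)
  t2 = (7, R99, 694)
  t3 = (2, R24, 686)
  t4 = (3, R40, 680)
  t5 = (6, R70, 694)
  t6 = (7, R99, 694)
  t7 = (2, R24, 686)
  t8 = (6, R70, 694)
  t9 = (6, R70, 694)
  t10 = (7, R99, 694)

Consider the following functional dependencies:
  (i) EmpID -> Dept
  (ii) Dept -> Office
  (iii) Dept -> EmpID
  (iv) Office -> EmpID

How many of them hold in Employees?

3

(i) EmpID -> Dept: EmpID=694: rows 2, 5, 6, 8, 9, 10 → Dept takes values {R99, R70} — violation — fails.
(ii) Dept -> Office: every LHS value maps to a single RHS value — holds.
(iii) Dept -> EmpID: every LHS value maps to a single RHS value — holds.
(iv) Office -> EmpID: every LHS value maps to a single RHS value — holds.
3 of the 4 dependencies hold.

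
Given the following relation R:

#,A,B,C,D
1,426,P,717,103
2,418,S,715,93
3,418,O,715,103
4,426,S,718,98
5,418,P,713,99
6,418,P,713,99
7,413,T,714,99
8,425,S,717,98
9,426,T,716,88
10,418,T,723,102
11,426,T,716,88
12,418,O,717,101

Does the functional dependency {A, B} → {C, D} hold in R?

No

(A=426, B=P): row 1 → {C,D} = (717, 103) ✓
(A=418, B=S): row 2 → {C,D} = (715, 93) ✓
(A=418, B=O): rows 3, 12 → {C,D} takes values {(715, 103), (717, 101)} — violation
(A=426, B=S): row 4 → {C,D} = (718, 98) ✓
(A=418, B=P): rows 5, 6 → {C,D} = (713, 99), (713, 99) ✓
(A=413, B=T): row 7 → {C,D} = (714, 99) ✓
(A=425, B=S): row 8 → {C,D} = (717, 98) ✓
(A=426, B=T): rows 9, 11 → {C,D} = (716, 88), (716, 88) ✓
(A=418, B=T): row 10 → {C,D} = (723, 102) ✓
Two rows agree on {A, B} but differ on {C, D}, so {A, B} → {C, D} does not hold.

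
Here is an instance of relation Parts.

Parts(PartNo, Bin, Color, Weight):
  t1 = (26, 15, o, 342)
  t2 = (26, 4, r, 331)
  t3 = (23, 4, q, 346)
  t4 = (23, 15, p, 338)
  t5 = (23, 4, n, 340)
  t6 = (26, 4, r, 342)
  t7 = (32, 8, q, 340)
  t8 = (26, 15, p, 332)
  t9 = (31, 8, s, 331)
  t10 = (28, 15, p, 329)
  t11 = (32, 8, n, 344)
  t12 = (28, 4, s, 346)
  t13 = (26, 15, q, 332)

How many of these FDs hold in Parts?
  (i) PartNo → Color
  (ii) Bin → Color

(i) PartNo → Color: PartNo=26: rows 1, 2, 6, 8, 13 → Color takes values {o, r, p, q} — violation; PartNo=23: rows 3, 4, 5 → Color takes values {q, p, n} — violation; PartNo=32: rows 7, 11 → Color takes values {q, n} — violation; PartNo=28: rows 10, 12 → Color takes values {p, s} — violation — fails.
(ii) Bin → Color: Bin=15: rows 1, 4, 8, 10, 13 → Color takes values {o, p, q} — violation; Bin=4: rows 2, 3, 5, 6, 12 → Color takes values {r, q, n, s} — violation; Bin=8: rows 7, 9, 11 → Color takes values {q, s, n} — violation — fails.
None of the 2 dependencies hold.

0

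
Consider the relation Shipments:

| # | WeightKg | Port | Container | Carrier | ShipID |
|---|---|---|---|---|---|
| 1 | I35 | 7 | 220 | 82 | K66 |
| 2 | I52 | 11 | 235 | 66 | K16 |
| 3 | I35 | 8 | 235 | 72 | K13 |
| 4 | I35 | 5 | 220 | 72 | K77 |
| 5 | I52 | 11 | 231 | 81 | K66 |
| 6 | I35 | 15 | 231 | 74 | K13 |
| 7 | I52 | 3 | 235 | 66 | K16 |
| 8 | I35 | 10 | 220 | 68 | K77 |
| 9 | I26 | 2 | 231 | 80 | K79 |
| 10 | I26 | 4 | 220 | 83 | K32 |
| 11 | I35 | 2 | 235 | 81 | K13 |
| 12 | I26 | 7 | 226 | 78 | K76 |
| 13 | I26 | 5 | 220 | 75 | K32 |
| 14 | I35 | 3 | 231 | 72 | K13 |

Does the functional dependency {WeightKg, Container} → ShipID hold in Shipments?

No

(WeightKg=I35, Container=220): rows 1, 4, 8 → ShipID takes values {K66, K77} — violation
(WeightKg=I52, Container=235): rows 2, 7 → ShipID = K16, K16 ✓
(WeightKg=I35, Container=235): rows 3, 11 → ShipID = K13, K13 ✓
(WeightKg=I52, Container=231): row 5 → ShipID = K66 ✓
(WeightKg=I35, Container=231): rows 6, 14 → ShipID = K13, K13 ✓
(WeightKg=I26, Container=231): row 9 → ShipID = K79 ✓
(WeightKg=I26, Container=220): rows 10, 13 → ShipID = K32, K32 ✓
(WeightKg=I26, Container=226): row 12 → ShipID = K76 ✓
Two rows agree on {WeightKg, Container} but differ on ShipID, so {WeightKg, Container} → ShipID does not hold.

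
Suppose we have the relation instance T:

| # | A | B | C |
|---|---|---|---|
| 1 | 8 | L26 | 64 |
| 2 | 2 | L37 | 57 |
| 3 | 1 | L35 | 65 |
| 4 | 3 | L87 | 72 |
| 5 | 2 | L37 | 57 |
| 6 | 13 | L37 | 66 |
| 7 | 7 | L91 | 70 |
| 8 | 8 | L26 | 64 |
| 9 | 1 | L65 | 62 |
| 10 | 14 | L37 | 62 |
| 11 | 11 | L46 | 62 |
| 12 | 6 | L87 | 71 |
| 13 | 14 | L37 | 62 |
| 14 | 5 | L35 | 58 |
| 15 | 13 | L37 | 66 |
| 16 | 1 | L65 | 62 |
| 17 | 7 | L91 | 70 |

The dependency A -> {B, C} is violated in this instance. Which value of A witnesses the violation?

A=8: rows 1, 8 → {B,C} = (L26, 64), (L26, 64) ✓
A=2: rows 2, 5 → {B,C} = (L37, 57), (L37, 57) ✓
A=1: rows 3, 9, 16 → {B,C} takes values {(L35, 65), (L65, 62)} — violation
A=3: row 4 → {B,C} = (L87, 72) ✓
A=13: rows 6, 15 → {B,C} = (L37, 66), (L37, 66) ✓
A=7: rows 7, 17 → {B,C} = (L91, 70), (L91, 70) ✓
A=14: rows 10, 13 → {B,C} = (L37, 62), (L37, 62) ✓
A=11: row 11 → {B,C} = (L46, 62) ✓
A=6: row 12 → {B,C} = (L87, 71) ✓
A=5: row 14 → {B,C} = (L35, 58) ✓
The only A value with inconsistent RHS is A=1.

1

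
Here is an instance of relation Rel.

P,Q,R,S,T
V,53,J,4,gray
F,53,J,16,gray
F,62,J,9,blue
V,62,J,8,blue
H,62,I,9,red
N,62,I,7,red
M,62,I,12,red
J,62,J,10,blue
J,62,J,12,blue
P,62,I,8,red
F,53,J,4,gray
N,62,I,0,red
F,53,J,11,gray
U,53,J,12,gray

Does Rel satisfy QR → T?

(Q=53, R=J): 5 rows → T = gray, gray, gray, gray, gray ✓
(Q=62, R=J): 4 rows → T = blue, blue, blue, blue ✓
(Q=62, R=I): 5 rows → T = red, red, red, red, red ✓
Every QR value is associated with a single T value, so QR → T holds.

Yes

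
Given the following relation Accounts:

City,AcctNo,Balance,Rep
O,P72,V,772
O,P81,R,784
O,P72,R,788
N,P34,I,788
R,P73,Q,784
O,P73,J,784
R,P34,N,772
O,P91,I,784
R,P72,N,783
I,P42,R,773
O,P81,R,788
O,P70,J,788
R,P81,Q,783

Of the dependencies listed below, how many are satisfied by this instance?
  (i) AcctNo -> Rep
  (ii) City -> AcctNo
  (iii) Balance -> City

(i) AcctNo -> Rep: AcctNo=P72: 3 rows → Rep takes values {772, 788, 783} — violation; AcctNo=P81: 3 rows → Rep takes values {784, 788, 783} — violation; AcctNo=P34: 2 rows → Rep takes values {788, 772} — violation — fails.
(ii) City -> AcctNo: City=O: 7 rows → AcctNo takes values {P72, P81, P73, P91, P70} — violation; City=R: 4 rows → AcctNo takes values {P73, P34, P72, P81} — violation — fails.
(iii) Balance -> City: Balance=R: 4 rows → City takes values {O, I} — violation; Balance=I: 2 rows → City takes values {N, O} — violation — fails.
None of the 3 dependencies hold.

0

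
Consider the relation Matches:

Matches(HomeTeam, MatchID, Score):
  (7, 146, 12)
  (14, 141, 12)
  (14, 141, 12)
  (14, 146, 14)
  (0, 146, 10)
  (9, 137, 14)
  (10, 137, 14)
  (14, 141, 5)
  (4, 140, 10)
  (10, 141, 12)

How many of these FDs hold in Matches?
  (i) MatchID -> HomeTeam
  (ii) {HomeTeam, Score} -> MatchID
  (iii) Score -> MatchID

1

(i) MatchID -> HomeTeam: MatchID=146: 3 rows → HomeTeam takes values {7, 14, 0} — violation; MatchID=141: 4 rows → HomeTeam takes values {14, 10} — violation; MatchID=137: 2 rows → HomeTeam takes values {9, 10} — violation — fails.
(ii) {HomeTeam, Score} -> MatchID: every LHS value maps to a single RHS value — holds.
(iii) Score -> MatchID: Score=12: 4 rows → MatchID takes values {146, 141} — violation; Score=14: 3 rows → MatchID takes values {146, 137} — violation; Score=10: 2 rows → MatchID takes values {146, 140} — violation — fails.
1 of the 3 dependencies holds.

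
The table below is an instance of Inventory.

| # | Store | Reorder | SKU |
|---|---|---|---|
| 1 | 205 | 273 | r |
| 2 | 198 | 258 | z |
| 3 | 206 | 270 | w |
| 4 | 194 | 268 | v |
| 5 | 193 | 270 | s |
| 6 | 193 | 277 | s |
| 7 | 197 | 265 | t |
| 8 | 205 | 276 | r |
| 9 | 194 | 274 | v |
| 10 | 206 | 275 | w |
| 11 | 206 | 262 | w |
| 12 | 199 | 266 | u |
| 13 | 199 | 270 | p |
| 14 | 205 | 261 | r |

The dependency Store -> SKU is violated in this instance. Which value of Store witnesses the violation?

199

Store=205: rows 1, 8, 14 → SKU = r, r, r ✓
Store=198: row 2 → SKU = z ✓
Store=206: rows 3, 10, 11 → SKU = w, w, w ✓
Store=194: rows 4, 9 → SKU = v, v ✓
Store=193: rows 5, 6 → SKU = s, s ✓
Store=197: row 7 → SKU = t ✓
Store=199: rows 12, 13 → SKU takes values {u, p} — violation
The only Store value with inconsistent SKU is Store=199.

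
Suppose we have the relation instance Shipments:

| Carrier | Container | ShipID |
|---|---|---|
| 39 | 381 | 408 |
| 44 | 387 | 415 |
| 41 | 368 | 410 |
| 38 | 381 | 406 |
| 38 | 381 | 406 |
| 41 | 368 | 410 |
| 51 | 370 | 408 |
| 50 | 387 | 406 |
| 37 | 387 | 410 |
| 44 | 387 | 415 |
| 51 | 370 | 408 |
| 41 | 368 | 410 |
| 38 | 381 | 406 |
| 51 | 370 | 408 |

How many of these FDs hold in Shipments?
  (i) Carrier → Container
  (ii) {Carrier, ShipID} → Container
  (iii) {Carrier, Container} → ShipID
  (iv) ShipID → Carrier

(i) Carrier → Container: every LHS value maps to a single RHS value — holds.
(ii) {Carrier, ShipID} → Container: every LHS value maps to a single RHS value — holds.
(iii) {Carrier, Container} → ShipID: every LHS value maps to a single RHS value — holds.
(iv) ShipID → Carrier: ShipID=408: 4 rows → Carrier takes values {39, 51} — violation; ShipID=410: 4 rows → Carrier takes values {41, 37} — violation; ShipID=406: 4 rows → Carrier takes values {38, 50} — violation — fails.
3 of the 4 dependencies hold.

3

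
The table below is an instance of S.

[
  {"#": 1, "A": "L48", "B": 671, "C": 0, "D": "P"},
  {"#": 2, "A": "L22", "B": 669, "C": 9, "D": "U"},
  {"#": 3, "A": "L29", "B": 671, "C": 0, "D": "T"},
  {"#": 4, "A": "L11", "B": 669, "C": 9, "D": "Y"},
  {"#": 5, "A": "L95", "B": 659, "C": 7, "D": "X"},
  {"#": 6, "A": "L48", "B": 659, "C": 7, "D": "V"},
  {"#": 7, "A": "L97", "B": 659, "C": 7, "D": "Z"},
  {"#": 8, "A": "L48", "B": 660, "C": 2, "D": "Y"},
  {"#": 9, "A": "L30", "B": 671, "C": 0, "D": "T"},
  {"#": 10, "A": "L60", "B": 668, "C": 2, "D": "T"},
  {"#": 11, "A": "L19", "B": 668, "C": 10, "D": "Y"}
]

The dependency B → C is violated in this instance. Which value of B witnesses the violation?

B=671: rows 1, 3, 9 → C = 0, 0, 0 ✓
B=669: rows 2, 4 → C = 9, 9 ✓
B=659: rows 5, 6, 7 → C = 7, 7, 7 ✓
B=660: row 8 → C = 2 ✓
B=668: rows 10, 11 → C takes values {2, 10} — violation
The only B value with inconsistent C is B=668.

668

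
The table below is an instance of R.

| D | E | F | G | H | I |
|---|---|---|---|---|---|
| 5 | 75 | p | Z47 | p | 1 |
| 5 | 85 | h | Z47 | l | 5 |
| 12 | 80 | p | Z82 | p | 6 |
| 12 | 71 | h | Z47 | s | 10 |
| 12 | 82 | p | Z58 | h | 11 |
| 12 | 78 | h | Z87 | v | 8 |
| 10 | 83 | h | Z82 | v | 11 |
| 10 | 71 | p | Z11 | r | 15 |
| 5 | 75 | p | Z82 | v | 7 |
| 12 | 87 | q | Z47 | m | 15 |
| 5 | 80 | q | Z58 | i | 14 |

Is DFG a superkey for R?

All 11 rows have distinct DFG values, so DFG → (all attributes) holds and DFG is a superkey.

Yes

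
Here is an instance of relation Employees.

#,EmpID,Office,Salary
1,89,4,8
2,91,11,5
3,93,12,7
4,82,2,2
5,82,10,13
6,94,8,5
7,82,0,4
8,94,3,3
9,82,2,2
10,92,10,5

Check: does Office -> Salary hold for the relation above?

No

Office=4: row 1 → Salary = 8 ✓
Office=11: row 2 → Salary = 5 ✓
Office=12: row 3 → Salary = 7 ✓
Office=2: rows 4, 9 → Salary = 2, 2 ✓
Office=10: rows 5, 10 → Salary takes values {13, 5} — violation
Office=8: row 6 → Salary = 5 ✓
Office=0: row 7 → Salary = 4 ✓
Office=3: row 8 → Salary = 3 ✓
Two rows agree on Office but differ on Salary, so Office -> Salary does not hold.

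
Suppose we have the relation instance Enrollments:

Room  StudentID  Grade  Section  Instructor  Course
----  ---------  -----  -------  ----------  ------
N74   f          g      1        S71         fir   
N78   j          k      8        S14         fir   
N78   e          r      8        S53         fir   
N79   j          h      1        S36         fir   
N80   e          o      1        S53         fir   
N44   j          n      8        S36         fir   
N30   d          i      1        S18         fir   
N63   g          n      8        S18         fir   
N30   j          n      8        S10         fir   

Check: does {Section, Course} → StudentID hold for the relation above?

(Section=1, Course=fir): 4 rows → StudentID takes values {f, j, e, d} — violation
(Section=8, Course=fir): 5 rows → StudentID takes values {j, e, g} — violation
Two rows agree on {Section, Course} but differ on StudentID, so {Section, Course} → StudentID does not hold.

No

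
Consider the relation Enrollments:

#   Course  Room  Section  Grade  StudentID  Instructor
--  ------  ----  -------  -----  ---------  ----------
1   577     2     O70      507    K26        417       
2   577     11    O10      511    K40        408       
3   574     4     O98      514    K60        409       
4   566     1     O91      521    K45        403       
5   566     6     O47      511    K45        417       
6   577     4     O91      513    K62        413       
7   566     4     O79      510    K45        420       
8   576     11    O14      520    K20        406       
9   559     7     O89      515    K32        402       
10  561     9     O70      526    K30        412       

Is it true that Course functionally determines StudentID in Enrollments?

Course=577: rows 1, 2, 6 → StudentID takes values {K26, K40, K62} — violation
Course=574: row 3 → StudentID = K60 ✓
Course=566: rows 4, 5, 7 → StudentID = K45, K45, K45 ✓
Course=576: row 8 → StudentID = K20 ✓
Course=559: row 9 → StudentID = K32 ✓
Course=561: row 10 → StudentID = K30 ✓
Two rows agree on Course but differ on StudentID, so Course → StudentID does not hold.

No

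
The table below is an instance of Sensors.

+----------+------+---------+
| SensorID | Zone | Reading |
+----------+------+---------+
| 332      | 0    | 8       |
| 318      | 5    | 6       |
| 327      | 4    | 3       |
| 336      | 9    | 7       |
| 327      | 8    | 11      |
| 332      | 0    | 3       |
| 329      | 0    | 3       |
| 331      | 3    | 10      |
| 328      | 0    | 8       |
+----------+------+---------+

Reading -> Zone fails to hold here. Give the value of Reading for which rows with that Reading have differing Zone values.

Reading=8: 2 rows → Zone = 0, 0 ✓
Reading=6: 1 row → Zone = 5 ✓
Reading=3: 3 rows → Zone takes values {4, 0} — violation
Reading=7: 1 row → Zone = 9 ✓
Reading=11: 1 row → Zone = 8 ✓
Reading=10: 1 row → Zone = 3 ✓
The only Reading value with inconsistent Zone is Reading=3.

3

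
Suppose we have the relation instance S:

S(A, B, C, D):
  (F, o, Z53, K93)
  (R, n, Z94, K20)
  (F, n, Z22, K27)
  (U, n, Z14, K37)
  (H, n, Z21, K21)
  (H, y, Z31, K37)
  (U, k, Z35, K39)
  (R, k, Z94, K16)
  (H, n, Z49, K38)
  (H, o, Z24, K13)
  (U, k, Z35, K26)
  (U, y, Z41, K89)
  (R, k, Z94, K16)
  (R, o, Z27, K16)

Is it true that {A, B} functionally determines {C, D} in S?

(A=F, B=o): 1 row → {C,D} = (Z53, K93) ✓
(A=R, B=n): 1 row → {C,D} = (Z94, K20) ✓
(A=F, B=n): 1 row → {C,D} = (Z22, K27) ✓
(A=U, B=n): 1 row → {C,D} = (Z14, K37) ✓
(A=H, B=n): 2 rows → {C,D} takes values {(Z21, K21), (Z49, K38)} — violation
(A=H, B=y): 1 row → {C,D} = (Z31, K37) ✓
(A=U, B=k): 2 rows → {C,D} takes values {(Z35, K39), (Z35, K26)} — violation
(A=R, B=k): 2 rows → {C,D} = (Z94, K16), (Z94, K16) ✓
(A=H, B=o): 1 row → {C,D} = (Z24, K13) ✓
(A=U, B=y): 1 row → {C,D} = (Z41, K89) ✓
(A=R, B=o): 1 row → {C,D} = (Z27, K16) ✓
Two rows agree on {A, B} but differ on {C, D}, so {A, B} → {C, D} does not hold.

No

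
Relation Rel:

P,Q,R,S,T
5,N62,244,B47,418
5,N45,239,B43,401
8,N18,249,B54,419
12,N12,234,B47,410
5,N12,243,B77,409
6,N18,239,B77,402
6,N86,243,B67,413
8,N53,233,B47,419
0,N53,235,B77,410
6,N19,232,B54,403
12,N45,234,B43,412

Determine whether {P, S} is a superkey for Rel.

Yes

All 11 rows have distinct {P, S} values, so {P, S} → (all attributes) holds and {P, S} is a superkey.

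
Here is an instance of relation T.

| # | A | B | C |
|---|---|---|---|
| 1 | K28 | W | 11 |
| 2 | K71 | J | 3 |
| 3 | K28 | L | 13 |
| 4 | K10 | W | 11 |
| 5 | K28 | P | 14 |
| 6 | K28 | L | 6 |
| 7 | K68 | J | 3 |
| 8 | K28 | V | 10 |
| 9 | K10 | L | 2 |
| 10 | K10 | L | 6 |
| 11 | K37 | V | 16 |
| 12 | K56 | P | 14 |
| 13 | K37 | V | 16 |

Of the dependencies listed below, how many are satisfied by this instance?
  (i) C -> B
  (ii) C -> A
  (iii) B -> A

(i) C -> B: every LHS value maps to a single RHS value — holds.
(ii) C -> A: C=11: rows 1, 4 → A takes values {K28, K10} — violation; C=3: rows 2, 7 → A takes values {K71, K68} — violation; C=14: rows 5, 12 → A takes values {K28, K56} — violation; C=6: rows 6, 10 → A takes values {K28, K10} — violation — fails.
(iii) B -> A: B=W: rows 1, 4 → A takes values {K28, K10} — violation; B=J: rows 2, 7 → A takes values {K71, K68} — violation; B=L: rows 3, 6, 9, 10 → A takes values {K28, K10} — violation; B=P: rows 5, 12 → A takes values {K28, K56} — violation; B=V: rows 8, 11, 13 → A takes values {K28, K37} — violation — fails.
1 of the 3 dependencies holds.

1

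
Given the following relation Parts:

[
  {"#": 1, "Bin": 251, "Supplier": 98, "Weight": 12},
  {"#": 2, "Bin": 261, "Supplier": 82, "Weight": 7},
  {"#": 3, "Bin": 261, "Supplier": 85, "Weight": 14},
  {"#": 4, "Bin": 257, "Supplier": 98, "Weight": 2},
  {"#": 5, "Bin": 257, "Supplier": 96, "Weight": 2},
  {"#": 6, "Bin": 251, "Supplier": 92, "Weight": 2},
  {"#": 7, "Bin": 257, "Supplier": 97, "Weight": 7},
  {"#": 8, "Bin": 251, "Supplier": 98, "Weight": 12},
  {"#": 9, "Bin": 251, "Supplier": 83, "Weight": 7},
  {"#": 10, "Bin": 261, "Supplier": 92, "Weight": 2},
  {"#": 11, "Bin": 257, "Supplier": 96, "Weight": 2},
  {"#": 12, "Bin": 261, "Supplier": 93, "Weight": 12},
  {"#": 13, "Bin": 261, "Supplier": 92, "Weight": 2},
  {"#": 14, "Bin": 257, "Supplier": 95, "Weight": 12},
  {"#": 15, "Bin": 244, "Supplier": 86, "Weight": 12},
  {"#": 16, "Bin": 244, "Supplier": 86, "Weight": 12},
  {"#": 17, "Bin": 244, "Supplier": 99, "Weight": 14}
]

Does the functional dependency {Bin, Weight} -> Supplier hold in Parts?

(Bin=251, Weight=12): rows 1, 8 → Supplier = 98, 98 ✓
(Bin=261, Weight=7): row 2 → Supplier = 82 ✓
(Bin=261, Weight=14): row 3 → Supplier = 85 ✓
(Bin=257, Weight=2): rows 4, 5, 11 → Supplier takes values {98, 96} — violation
(Bin=251, Weight=2): row 6 → Supplier = 92 ✓
(Bin=257, Weight=7): row 7 → Supplier = 97 ✓
(Bin=251, Weight=7): row 9 → Supplier = 83 ✓
(Bin=261, Weight=2): rows 10, 13 → Supplier = 92, 92 ✓
(Bin=261, Weight=12): row 12 → Supplier = 93 ✓
(Bin=257, Weight=12): row 14 → Supplier = 95 ✓
(Bin=244, Weight=12): rows 15, 16 → Supplier = 86, 86 ✓
(Bin=244, Weight=14): row 17 → Supplier = 99 ✓
Two rows agree on {Bin, Weight} but differ on Supplier, so {Bin, Weight} -> Supplier does not hold.

No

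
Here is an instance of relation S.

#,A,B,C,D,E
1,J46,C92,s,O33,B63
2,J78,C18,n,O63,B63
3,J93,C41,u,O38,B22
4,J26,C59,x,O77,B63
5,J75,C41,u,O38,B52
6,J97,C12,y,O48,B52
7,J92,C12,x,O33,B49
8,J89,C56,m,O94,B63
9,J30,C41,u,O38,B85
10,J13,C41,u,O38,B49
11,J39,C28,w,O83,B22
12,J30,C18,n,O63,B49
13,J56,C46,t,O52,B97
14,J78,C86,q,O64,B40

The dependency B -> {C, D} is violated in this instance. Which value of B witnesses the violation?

C12

B=C92: row 1 → {C,D} = (s, O33) ✓
B=C18: rows 2, 12 → {C,D} = (n, O63), (n, O63) ✓
B=C41: rows 3, 5, 9, 10 → {C,D} = (u, O38), (u, O38), (u, O38), (u, O38) ✓
B=C59: row 4 → {C,D} = (x, O77) ✓
B=C12: rows 6, 7 → {C,D} takes values {(y, O48), (x, O33)} — violation
B=C56: row 8 → {C,D} = (m, O94) ✓
B=C28: row 11 → {C,D} = (w, O83) ✓
B=C46: row 13 → {C,D} = (t, O52) ✓
B=C86: row 14 → {C,D} = (q, O64) ✓
The only B value with inconsistent RHS is B=C12.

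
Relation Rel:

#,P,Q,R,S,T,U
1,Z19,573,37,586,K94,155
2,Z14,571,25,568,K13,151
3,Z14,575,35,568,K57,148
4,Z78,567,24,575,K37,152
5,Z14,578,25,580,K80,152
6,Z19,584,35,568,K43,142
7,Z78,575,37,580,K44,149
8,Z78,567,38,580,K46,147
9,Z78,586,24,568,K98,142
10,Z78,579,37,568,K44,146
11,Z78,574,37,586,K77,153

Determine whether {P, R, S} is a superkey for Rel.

All 11 rows have distinct {P, R, S} values, so {P, R, S} → (all attributes) holds and {P, R, S} is a superkey.

Yes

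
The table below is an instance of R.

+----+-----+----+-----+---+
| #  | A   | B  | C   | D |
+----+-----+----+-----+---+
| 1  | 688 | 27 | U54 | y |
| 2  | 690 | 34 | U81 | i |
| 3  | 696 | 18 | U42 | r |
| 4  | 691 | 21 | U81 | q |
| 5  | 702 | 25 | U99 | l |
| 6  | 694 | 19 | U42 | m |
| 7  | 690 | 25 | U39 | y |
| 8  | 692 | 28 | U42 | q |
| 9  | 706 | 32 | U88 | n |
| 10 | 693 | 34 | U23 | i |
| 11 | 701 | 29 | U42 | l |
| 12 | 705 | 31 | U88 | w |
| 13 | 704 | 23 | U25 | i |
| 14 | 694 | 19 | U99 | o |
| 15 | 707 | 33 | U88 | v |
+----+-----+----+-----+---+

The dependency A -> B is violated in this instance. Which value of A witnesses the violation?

A=688: row 1 → B = 27 ✓
A=690: rows 2, 7 → B takes values {34, 25} — violation
A=696: row 3 → B = 18 ✓
A=691: row 4 → B = 21 ✓
A=702: row 5 → B = 25 ✓
A=694: rows 6, 14 → B = 19, 19 ✓
A=692: row 8 → B = 28 ✓
A=706: row 9 → B = 32 ✓
A=693: row 10 → B = 34 ✓
A=701: row 11 → B = 29 ✓
A=705: row 12 → B = 31 ✓
A=704: row 13 → B = 23 ✓
A=707: row 15 → B = 33 ✓
The only A value with inconsistent B is A=690.

690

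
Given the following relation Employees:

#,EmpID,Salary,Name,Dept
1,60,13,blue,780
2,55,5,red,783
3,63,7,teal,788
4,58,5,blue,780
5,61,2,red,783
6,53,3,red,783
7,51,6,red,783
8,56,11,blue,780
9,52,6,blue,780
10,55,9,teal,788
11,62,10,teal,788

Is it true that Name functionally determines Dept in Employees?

Name=blue: rows 1, 4, 8, 9 → Dept = 780, 780, 780, 780 ✓
Name=red: rows 2, 5, 6, 7 → Dept = 783, 783, 783, 783 ✓
Name=teal: rows 3, 10, 11 → Dept = 788, 788, 788 ✓
Every Name value is associated with a single Dept value, so Name -> Dept holds.

Yes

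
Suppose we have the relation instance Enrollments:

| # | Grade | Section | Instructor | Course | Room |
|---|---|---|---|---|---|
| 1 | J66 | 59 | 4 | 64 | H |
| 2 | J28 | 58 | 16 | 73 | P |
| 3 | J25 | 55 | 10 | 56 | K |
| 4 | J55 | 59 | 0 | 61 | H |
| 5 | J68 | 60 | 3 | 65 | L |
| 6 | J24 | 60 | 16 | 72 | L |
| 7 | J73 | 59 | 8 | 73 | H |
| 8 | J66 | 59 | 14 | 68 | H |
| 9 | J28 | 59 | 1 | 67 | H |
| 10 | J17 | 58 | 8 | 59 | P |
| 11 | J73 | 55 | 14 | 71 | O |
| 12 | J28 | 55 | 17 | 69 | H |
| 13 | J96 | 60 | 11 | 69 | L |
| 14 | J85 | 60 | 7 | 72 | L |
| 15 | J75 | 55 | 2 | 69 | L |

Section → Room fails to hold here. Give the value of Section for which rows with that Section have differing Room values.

Section=59: rows 1, 4, 7, 8, 9 → Room = H, H, H, H, H ✓
Section=58: rows 2, 10 → Room = P, P ✓
Section=55: rows 3, 11, 12, 15 → Room takes values {K, O, H, L} — violation
Section=60: rows 5, 6, 13, 14 → Room = L, L, L, L ✓
The only Section value with inconsistent Room is Section=55.

55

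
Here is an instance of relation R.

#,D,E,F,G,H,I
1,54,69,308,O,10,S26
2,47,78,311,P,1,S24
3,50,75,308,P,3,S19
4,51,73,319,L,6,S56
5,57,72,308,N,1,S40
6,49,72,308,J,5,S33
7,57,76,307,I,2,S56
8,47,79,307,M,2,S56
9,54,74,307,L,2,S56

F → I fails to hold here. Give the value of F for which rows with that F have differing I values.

F=308: rows 1, 3, 5, 6 → I takes values {S26, S19, S40, S33} — violation
F=311: row 2 → I = S24 ✓
F=319: row 4 → I = S56 ✓
F=307: rows 7, 8, 9 → I = S56, S56, S56 ✓
The only F value with inconsistent I is F=308.

308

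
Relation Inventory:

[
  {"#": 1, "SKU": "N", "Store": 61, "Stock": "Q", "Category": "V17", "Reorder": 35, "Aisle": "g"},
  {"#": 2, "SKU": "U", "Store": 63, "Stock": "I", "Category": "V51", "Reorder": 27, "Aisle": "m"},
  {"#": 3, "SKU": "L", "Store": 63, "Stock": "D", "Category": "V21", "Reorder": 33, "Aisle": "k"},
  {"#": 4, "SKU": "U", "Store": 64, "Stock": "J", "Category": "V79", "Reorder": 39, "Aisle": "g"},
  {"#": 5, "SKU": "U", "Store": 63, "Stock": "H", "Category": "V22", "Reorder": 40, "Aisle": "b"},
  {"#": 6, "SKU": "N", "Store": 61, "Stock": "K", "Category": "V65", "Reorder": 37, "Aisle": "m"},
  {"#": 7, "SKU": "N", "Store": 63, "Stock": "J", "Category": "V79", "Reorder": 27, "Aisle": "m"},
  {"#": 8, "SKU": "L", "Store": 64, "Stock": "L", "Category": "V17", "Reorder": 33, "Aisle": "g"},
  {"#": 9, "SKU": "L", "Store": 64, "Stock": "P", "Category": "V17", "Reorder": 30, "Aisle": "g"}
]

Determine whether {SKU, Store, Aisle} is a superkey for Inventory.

Rows 8 and 9 have the same {SKU, Store, Aisle} value (SKU=L, Store=64, Aisle=g) but are distinct tuples, so {SKU, Store, Aisle} does not determine every attribute — not a superkey.

No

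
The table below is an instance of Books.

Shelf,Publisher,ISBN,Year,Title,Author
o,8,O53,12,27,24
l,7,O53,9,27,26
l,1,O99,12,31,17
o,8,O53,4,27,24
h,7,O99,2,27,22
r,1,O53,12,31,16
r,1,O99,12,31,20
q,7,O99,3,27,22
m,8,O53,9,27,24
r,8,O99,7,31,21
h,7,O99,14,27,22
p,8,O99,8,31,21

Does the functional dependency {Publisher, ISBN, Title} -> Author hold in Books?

No

(Publisher=8, ISBN=O53, Title=27): 3 rows → Author = 24, 24, 24 ✓
(Publisher=7, ISBN=O53, Title=27): 1 row → Author = 26 ✓
(Publisher=1, ISBN=O99, Title=31): 2 rows → Author takes values {17, 20} — violation
(Publisher=7, ISBN=O99, Title=27): 3 rows → Author = 22, 22, 22 ✓
(Publisher=1, ISBN=O53, Title=31): 1 row → Author = 16 ✓
(Publisher=8, ISBN=O99, Title=31): 2 rows → Author = 21, 21 ✓
Two rows agree on {Publisher, ISBN, Title} but differ on Author, so {Publisher, ISBN, Title} -> Author does not hold.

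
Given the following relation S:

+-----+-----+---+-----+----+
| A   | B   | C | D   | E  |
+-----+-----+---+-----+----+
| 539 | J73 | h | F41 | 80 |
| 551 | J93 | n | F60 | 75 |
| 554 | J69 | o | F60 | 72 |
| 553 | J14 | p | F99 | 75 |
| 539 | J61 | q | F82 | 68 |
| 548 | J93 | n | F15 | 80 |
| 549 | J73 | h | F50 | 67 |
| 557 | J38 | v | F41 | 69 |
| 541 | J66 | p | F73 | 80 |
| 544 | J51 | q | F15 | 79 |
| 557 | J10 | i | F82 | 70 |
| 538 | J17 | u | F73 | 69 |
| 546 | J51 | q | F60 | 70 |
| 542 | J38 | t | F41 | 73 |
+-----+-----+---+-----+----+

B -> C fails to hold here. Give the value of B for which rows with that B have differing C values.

B=J73: 2 rows → C = h, h ✓
B=J93: 2 rows → C = n, n ✓
B=J69: 1 row → C = o ✓
B=J14: 1 row → C = p ✓
B=J61: 1 row → C = q ✓
B=J38: 2 rows → C takes values {v, t} — violation
B=J66: 1 row → C = p ✓
B=J51: 2 rows → C = q, q ✓
B=J10: 1 row → C = i ✓
B=J17: 1 row → C = u ✓
The only B value with inconsistent C is B=J38.

J38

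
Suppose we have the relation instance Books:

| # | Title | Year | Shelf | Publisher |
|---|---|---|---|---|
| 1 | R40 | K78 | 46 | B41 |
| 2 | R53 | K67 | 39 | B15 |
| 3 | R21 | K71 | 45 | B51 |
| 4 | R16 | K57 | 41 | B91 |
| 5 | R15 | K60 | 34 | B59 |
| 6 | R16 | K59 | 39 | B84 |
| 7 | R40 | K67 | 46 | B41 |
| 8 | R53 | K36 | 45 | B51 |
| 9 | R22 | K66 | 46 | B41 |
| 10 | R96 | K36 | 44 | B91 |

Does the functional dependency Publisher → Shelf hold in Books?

Publisher=B41: rows 1, 7, 9 → Shelf = 46, 46, 46 ✓
Publisher=B15: row 2 → Shelf = 39 ✓
Publisher=B51: rows 3, 8 → Shelf = 45, 45 ✓
Publisher=B91: rows 4, 10 → Shelf takes values {41, 44} — violation
Publisher=B59: row 5 → Shelf = 34 ✓
Publisher=B84: row 6 → Shelf = 39 ✓
Two rows agree on Publisher but differ on Shelf, so Publisher → Shelf does not hold.

No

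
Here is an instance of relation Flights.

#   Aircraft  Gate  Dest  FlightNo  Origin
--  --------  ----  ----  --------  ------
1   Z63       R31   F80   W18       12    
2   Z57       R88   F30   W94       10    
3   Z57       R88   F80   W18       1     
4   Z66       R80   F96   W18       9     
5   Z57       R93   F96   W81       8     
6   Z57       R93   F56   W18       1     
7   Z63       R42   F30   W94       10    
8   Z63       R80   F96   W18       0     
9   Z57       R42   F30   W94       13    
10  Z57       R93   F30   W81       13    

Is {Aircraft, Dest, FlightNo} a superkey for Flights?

No

Rows 2 and 9 have the same {Aircraft, Dest, FlightNo} value (Aircraft=Z57, Dest=F30, FlightNo=W94) but are distinct tuples, so {Aircraft, Dest, FlightNo} does not determine every attribute — not a superkey.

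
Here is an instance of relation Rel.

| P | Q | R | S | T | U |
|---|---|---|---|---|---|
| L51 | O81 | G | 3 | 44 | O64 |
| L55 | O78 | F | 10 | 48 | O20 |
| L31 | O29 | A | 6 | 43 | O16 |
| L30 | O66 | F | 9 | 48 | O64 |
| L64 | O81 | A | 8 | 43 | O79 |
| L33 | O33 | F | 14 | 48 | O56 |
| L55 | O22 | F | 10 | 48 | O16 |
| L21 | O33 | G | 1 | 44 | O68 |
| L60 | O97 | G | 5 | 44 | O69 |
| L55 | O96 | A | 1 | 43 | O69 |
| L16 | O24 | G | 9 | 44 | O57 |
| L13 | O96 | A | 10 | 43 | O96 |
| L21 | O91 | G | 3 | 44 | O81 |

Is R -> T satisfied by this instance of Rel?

Yes

R=G: 5 rows → T = 44, 44, 44, 44, 44 ✓
R=F: 4 rows → T = 48, 48, 48, 48 ✓
R=A: 4 rows → T = 43, 43, 43, 43 ✓
Every R value is associated with a single T value, so R -> T holds.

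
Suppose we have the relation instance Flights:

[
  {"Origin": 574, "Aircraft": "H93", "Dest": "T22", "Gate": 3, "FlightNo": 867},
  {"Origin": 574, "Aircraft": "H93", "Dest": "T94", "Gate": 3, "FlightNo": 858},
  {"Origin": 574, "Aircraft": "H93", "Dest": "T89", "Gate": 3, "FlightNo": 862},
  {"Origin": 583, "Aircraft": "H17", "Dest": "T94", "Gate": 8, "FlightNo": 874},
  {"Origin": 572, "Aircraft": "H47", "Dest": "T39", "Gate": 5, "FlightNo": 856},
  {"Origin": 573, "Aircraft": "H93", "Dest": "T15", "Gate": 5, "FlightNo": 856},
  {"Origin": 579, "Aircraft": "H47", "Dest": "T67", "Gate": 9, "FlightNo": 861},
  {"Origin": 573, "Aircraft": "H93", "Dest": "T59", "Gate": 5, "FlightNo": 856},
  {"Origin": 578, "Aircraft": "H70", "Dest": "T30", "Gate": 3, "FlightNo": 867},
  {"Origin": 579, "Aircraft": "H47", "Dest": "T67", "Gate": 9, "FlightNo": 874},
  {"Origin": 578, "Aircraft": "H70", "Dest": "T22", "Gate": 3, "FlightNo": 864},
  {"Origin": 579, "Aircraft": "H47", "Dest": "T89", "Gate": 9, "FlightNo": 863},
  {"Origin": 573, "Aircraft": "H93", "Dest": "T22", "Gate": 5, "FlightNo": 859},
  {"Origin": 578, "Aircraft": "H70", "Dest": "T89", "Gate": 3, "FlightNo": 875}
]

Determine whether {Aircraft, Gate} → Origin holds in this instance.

(Aircraft=H93, Gate=3): 3 rows → Origin = 574, 574, 574 ✓
(Aircraft=H17, Gate=8): 1 row → Origin = 583 ✓
(Aircraft=H47, Gate=5): 1 row → Origin = 572 ✓
(Aircraft=H93, Gate=5): 3 rows → Origin = 573, 573, 573 ✓
(Aircraft=H47, Gate=9): 3 rows → Origin = 579, 579, 579 ✓
(Aircraft=H70, Gate=3): 3 rows → Origin = 578, 578, 578 ✓
Every {Aircraft, Gate} value is associated with a single Origin value, so {Aircraft, Gate} → Origin holds.

Yes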